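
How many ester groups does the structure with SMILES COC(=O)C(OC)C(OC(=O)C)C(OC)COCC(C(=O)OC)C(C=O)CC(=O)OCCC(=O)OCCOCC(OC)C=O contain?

CH3O–C(=O)–: carbonyl C bonded to C and to –OCH3 → ester (not ketone + ether).
pendant –OCH3: C–O–C with sp³ C, no adjacent C=O → ether.
pendant –OC(=O)CH3: an acyloxy group → ester.
pendant –OCH3: C–O–C with sp³ C, no adjacent C=O → ether.
C–O–C with sp³ carbons on both sides and no adjacent C=O → ether.
pendant –COOCH3: carbonyl C bonded to C and –OCH3 → ester.
pendant –CHO: carbonyl C bonded to C and H → aldehyde.
–C(=O)–O–C with C on the carbonyl side → ester.
–C(=O)–O–C with C on the carbonyl side → ester.
C–O–C with sp³ carbons on both sides and no adjacent C=O → ether.
pendant –OCH3: C–O–C with sp³ C, no adjacent C=O → ether.
terminal –CHO: carbonyl C bonded to H and C → aldehyde.
Ester appears at: CH3OOC, CH(OCOCH3), CH(COOCH3), CH2COOCH2, CH2COOCH2 → 5.

5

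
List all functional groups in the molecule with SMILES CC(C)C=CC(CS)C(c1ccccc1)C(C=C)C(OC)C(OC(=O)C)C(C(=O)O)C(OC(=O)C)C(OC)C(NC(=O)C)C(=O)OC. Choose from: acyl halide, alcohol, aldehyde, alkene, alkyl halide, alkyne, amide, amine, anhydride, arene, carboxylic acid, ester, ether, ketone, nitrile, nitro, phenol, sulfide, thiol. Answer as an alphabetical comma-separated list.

alkene, amide, arene, carboxylic acid, ester, ether, thiol

Taking each segment in turn:
  CH=CH: C=C double bond → alkene.
  CH(CH2SH): pendant –CH2SH → thiol.
  CH(C6H5): pendant –C6H5: benzene ring → arene.
  CH(CH=CH2): pendant –CH=CH2: C=C double bond → alkene.
  CH(OCH3): pendant –OCH3: C–O–C with sp³ C, no adjacent C=O → ether.
  CH(OCOCH3): pendant –OC(=O)CH3: an acyloxy group → ester.
  CH(COOH): pendant –COOH: carbonyl C bonded to C and –OH → carboxylic acid.
  CH(OCOCH3): pendant –OC(=O)CH3: an acyloxy group → ester.
  CH(OCH3): pendant –OCH3: C–O–C with sp³ C, no adjacent C=O → ether.
  CH(NHCOCH3): pendant –NHC(=O)CH3: N bonded to a carbonyl → amide (not amine).
  COOCH3: –C(=O)OCH3: carbonyl C bonded to C and to –OCH3 → ester (not ketone + ether).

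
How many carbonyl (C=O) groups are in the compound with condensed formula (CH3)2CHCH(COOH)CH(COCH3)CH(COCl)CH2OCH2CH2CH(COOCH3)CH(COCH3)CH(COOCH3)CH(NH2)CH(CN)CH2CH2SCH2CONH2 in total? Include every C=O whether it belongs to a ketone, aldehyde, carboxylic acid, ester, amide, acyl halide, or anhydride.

CH(COOH): carboxylic acid, 1 C=O (running total 1).
CH(COCH3): ketone, 1 C=O (running total 2).
CH(COCl): acyl halide, 1 C=O (running total 3).
CH(COOCH3): ester, 1 C=O (running total 4).
CH(COCH3): ketone, 1 C=O (running total 5).
CH(COOCH3): ester, 1 C=O (running total 6).
CONH2: amide, 1 C=O (running total 7).

7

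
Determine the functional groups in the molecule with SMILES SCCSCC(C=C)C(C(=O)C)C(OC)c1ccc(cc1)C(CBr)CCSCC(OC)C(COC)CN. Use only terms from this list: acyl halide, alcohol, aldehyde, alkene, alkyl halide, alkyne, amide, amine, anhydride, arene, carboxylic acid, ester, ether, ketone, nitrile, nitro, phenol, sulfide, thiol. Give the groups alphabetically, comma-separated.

alkene, alkyl halide, amine, arene, ether, ketone, sulfide, thiol

–SH on an sp³ carbon → thiol.
C–S–C linkage → sulfide (thioether).
pendant –CH=CH2: C=C double bond → alkene.
pendant –COCH3: carbonyl C bonded to two carbons → ketone.
pendant –OCH3: C–O–C with sp³ C, no adjacent C=O → ether.
para-disubstituted benzene ring → arene.
pendant –CH2X: halogen on sp³ carbon → alkyl halide.
C–S–C linkage → sulfide (thioether).
pendant –OCH3: C–O–C with sp³ C, no adjacent C=O → ether.
pendant –CH2OCH3: C–O–C linkage → ether.
–NH2 on an sp³ carbon with no adjacent C=O → amine.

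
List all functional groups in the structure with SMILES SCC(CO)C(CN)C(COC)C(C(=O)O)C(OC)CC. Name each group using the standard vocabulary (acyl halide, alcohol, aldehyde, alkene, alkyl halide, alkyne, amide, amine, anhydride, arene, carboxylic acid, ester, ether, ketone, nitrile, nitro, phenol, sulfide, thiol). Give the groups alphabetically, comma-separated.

alcohol, amine, carboxylic acid, ether, thiol

–SH on an sp³ carbon → thiol.
pendant –CH2OH on an sp³ backbone C → alcohol.
pendant –CH2NH2: N on sp³ C, no adjacent C=O → amine.
pendant –CH2OCH3: C–O–C linkage → ether.
pendant –COOH: carbonyl C bonded to C and –OH → carboxylic acid.
pendant –OCH3: C–O–C with sp³ C, no adjacent C=O → ether.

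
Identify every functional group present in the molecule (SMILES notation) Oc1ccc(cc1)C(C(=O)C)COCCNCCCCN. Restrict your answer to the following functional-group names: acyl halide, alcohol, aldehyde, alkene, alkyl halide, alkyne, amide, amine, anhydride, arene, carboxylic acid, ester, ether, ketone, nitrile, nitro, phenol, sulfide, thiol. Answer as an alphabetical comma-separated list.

amine, arene, ether, ketone, phenol

–OH attached directly to an aromatic ring → phenol (not alcohol); the ring itself is an arene.
pendant –COCH3: carbonyl C bonded to two carbons → ketone.
C–O–C with sp³ carbons on both sides and no adjacent C=O → ether.
C–N–C with sp³ carbons and no adjacent C=O → amine (secondary).
–NH2 on an sp³ carbon with no adjacent C=O → amine.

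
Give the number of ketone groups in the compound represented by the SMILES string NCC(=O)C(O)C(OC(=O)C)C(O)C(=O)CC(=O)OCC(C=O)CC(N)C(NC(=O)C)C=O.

2

Working along the chain:
  H2NCH2: –NH2 on an sp³ carbon with no adjacent C=O → amine.
  CO: –C(=O)– with carbon on both sides → ketone.
  CH(OH): –OH on an sp³ carbon → alcohol (secondary).
  CH(OCOCH3): pendant –OC(=O)CH3: an acyloxy group → ester.
  CH(OH): –OH on an sp³ carbon → alcohol (secondary).
  CO: –C(=O)– with carbon on both sides → ketone.
  CH2COOCH2: –C(=O)–O–C with C on the carbonyl side → ester.
  CH(CHO): pendant –CHO: carbonyl C bonded to C and H → aldehyde.
  CH(NH2): –NH2 on an sp³ carbon with no adjacent C=O → amine.
  CH(NHCOCH3): pendant –NHC(=O)CH3: N bonded to a carbonyl → amide (not amine).
  CHO: terminal –CHO: carbonyl C bonded to H and C → aldehyde.
Ketone appears at: CO, CO → 2.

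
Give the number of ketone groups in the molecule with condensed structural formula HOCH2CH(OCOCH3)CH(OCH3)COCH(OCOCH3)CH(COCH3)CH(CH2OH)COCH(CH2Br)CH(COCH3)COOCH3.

4

HO– on an sp³ carbon → alcohol.
pendant –OC(=O)CH3: an acyloxy group → ester.
pendant –OCH3: C–O–C with sp³ C, no adjacent C=O → ether.
–C(=O)– with carbon on both sides → ketone.
pendant –OC(=O)CH3: an acyloxy group → ester.
pendant –COCH3: carbonyl C bonded to two carbons → ketone.
pendant –CH2OH on an sp³ backbone C → alcohol.
–C(=O)– with carbon on both sides → ketone.
pendant –CH2X: halogen on sp³ carbon → alkyl halide.
pendant –COCH3: carbonyl C bonded to two carbons → ketone.
–C(=O)OCH3: carbonyl C bonded to C and to –OCH3 → ester (not ketone + ether).
Ketone appears at: CO, CH(COCH3), CO, CH(COCH3) → 4.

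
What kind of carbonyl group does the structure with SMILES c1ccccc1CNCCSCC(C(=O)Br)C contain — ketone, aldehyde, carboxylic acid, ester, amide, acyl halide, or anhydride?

The carbonyl is in the CH(COBr) segment: pendant –C(=O)X: carbonyl C bonded to C and halogen → acyl halide.

acyl halide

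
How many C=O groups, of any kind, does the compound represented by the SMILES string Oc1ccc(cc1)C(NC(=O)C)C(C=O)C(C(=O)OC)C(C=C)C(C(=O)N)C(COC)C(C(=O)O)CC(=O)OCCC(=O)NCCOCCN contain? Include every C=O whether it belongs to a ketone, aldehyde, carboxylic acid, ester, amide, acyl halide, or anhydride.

CH(NHCOCH3): amide, 1 C=O (running total 1).
CH(CHO): aldehyde, 1 C=O (running total 2).
CH(COOCH3): ester, 1 C=O (running total 3).
CH(CONH2): amide, 1 C=O (running total 4).
CH(COOH): carboxylic acid, 1 C=O (running total 5).
CH2COOCH2: ester, 1 C=O (running total 6).
CH2CONHCH2: amide, 1 C=O (running total 7).

7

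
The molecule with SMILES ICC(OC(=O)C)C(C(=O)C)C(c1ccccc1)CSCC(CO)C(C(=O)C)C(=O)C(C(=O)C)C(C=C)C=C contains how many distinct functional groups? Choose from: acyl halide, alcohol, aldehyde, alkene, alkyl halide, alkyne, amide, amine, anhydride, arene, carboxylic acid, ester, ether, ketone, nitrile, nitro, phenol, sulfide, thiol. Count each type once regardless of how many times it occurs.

7

halogen on an sp³ carbon → alkyl halide.
pendant –OC(=O)CH3: an acyloxy group → ester.
pendant –COCH3: carbonyl C bonded to two carbons → ketone.
pendant –C6H5: benzene ring → arene.
C–S–C linkage → sulfide (thioether).
pendant –CH2OH on an sp³ backbone C → alcohol.
pendant –COCH3: carbonyl C bonded to two carbons → ketone.
–C(=O)– with carbon on both sides → ketone.
pendant –COCH3: carbonyl C bonded to two carbons → ketone.
pendant –CH=CH2: C=C double bond → alkene.
C=C double bond → alkene.
Distinct types present: alcohol, alkene, alkyl halide, arene, ester, ketone, sulfide.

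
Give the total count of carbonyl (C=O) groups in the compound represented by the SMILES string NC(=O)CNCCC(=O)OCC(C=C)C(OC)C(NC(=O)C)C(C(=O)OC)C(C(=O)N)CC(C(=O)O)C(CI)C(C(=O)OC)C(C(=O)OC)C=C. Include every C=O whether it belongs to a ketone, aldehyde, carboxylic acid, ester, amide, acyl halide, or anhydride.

H2NCO: amide, 1 C=O (running total 1).
CH2COOCH2: ester, 1 C=O (running total 2).
CH(NHCOCH3): amide, 1 C=O (running total 3).
CH(COOCH3): ester, 1 C=O (running total 4).
CH(CONH2): amide, 1 C=O (running total 5).
CH(COOH): carboxylic acid, 1 C=O (running total 6).
CH(COOCH3): ester, 1 C=O (running total 7).
CH(COOCH3): ester, 1 C=O (running total 8).

8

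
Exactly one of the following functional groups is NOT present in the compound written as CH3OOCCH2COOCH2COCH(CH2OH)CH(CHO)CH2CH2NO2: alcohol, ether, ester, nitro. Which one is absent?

alcohol: present (CH(CH2OH) — pendant –CH2OH on an sp³ backbone C → alcohol).
ester: present (CH3OOC — CH3O–C(=O)–: carbonyl C bonded to C and to –OCH3 → ester (not ketone + ether)).
nitro: present (CH2NO2 — –NO2 on carbon → nitro group).
ether: absent. In each of CH3OOC and CH2COOCH2, the C–O–C oxygen is adjacent to a C=O, so it belongs to an ester, not an ether.

ether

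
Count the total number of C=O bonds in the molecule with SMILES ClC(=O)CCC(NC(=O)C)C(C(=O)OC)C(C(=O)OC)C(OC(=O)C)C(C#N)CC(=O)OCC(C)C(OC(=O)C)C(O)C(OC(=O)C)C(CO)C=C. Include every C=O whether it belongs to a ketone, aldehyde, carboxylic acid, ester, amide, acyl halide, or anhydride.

ClCO: acyl halide, 1 C=O (running total 1).
CH(NHCOCH3): amide, 1 C=O (running total 2).
CH(COOCH3): ester, 1 C=O (running total 3).
CH(COOCH3): ester, 1 C=O (running total 4).
CH(OCOCH3): ester, 1 C=O (running total 5).
CH2COOCH2: ester, 1 C=O (running total 6).
CH(OCOCH3): ester, 1 C=O (running total 7).
CH(OCOCH3): ester, 1 C=O (running total 8).

8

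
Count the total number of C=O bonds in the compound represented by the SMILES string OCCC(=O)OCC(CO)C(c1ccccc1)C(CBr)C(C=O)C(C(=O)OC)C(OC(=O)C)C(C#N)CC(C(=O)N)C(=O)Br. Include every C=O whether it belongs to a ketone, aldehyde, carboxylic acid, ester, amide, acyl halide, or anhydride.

CH2COOCH2: ester, 1 C=O (running total 1).
CH(CHO): aldehyde, 1 C=O (running total 2).
CH(COOCH3): ester, 1 C=O (running total 3).
CH(OCOCH3): ester, 1 C=O (running total 4).
CH(CONH2): amide, 1 C=O (running total 5).
COBr: acyl halide, 1 C=O (running total 6).

6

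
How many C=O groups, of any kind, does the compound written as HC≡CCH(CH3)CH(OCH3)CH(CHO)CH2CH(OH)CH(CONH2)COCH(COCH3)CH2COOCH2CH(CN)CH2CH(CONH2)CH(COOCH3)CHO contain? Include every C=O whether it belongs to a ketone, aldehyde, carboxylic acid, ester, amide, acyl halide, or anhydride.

8

CH(CHO): aldehyde, 1 C=O (running total 1).
CH(CONH2): amide, 1 C=O (running total 2).
CO: ketone, 1 C=O (running total 3).
CH(COCH3): ketone, 1 C=O (running total 4).
CH2COOCH2: ester, 1 C=O (running total 5).
CH(CONH2): amide, 1 C=O (running total 6).
CH(COOCH3): ester, 1 C=O (running total 7).
CHO: aldehyde, 1 C=O (running total 8).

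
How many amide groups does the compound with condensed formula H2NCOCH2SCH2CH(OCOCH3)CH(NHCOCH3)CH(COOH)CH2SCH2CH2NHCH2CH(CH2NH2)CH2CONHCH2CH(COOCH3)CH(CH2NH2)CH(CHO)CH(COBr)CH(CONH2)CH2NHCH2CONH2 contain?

5

Taking each segment in turn:
  H2NCO: –C(=O)NH2: carbonyl C bonded to C and to N → amide (the N is not a separate amine).
  CH2SCH2: C–S–C linkage → sulfide (thioether).
  CH(OCOCH3): pendant –OC(=O)CH3: an acyloxy group → ester.
  CH(NHCOCH3): pendant –NHC(=O)CH3: N bonded to a carbonyl → amide (not amine).
  CH(COOH): pendant –COOH: carbonyl C bonded to C and –OH → carboxylic acid.
  CH2SCH2: C–S–C linkage → sulfide (thioether).
  CH2NHCH2: C–N–C with sp³ carbons and no adjacent C=O → amine (secondary).
  CH(CH2NH2): pendant –CH2NH2: N on sp³ C, no adjacent C=O → amine.
  CH2CONHCH2: –C(=O)–N– linkage → amide (the N is not an amine).
  CH(COOCH3): pendant –COOCH3: carbonyl C bonded to C and –OCH3 → ester.
  CH(CH2NH2): pendant –CH2NH2: N on sp³ C, no adjacent C=O → amine.
  CH(CHO): pendant –CHO: carbonyl C bonded to C and H → aldehyde.
  CH(COBr): pendant –C(=O)X: carbonyl C bonded to C and halogen → acyl halide.
  CH(CONH2): pendant –CONH2: carbonyl C bonded to C and N → amide.
  CH2NHCH2: C–N–C with sp³ carbons and no adjacent C=O → amine (secondary).
  CONH2: –C(=O)NH2: carbonyl C bonded to C and to N → amide (the N is not a separate amine).
Amide appears at: H2NCO, CH(NHCOCH3), CH2CONHCH2, CH(CONH2), CONH2 → 5.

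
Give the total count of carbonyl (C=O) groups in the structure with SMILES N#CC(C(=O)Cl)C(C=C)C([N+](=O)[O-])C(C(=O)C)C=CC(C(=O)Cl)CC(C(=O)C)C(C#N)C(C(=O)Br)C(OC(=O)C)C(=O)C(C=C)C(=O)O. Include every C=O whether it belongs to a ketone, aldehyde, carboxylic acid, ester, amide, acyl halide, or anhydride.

CH(COCl): acyl halide, 1 C=O (running total 1).
CH(COCH3): ketone, 1 C=O (running total 2).
CH(COCl): acyl halide, 1 C=O (running total 3).
CH(COCH3): ketone, 1 C=O (running total 4).
CH(COBr): acyl halide, 1 C=O (running total 5).
CH(OCOCH3): ester, 1 C=O (running total 6).
CO: ketone, 1 C=O (running total 7).
COOH: carboxylic acid, 1 C=O (running total 8).

8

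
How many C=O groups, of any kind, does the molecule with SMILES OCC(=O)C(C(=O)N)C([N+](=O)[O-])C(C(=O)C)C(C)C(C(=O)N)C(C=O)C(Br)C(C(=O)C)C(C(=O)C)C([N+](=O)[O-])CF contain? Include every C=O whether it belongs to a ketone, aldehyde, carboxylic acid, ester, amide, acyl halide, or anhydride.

CO: ketone, 1 C=O (running total 1).
CH(CONH2): amide, 1 C=O (running total 2).
CH(COCH3): ketone, 1 C=O (running total 3).
CH(CONH2): amide, 1 C=O (running total 4).
CH(CHO): aldehyde, 1 C=O (running total 5).
CH(COCH3): ketone, 1 C=O (running total 6).
CH(COCH3): ketone, 1 C=O (running total 7).

7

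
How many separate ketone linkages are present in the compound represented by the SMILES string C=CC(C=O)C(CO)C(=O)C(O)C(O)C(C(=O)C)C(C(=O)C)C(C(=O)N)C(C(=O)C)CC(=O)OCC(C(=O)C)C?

C=C double bond → alkene.
pendant –CHO: carbonyl C bonded to C and H → aldehyde.
pendant –CH2OH on an sp³ backbone C → alcohol.
–C(=O)– with carbon on both sides → ketone.
–OH on an sp³ carbon → alcohol (secondary).
–OH on an sp³ carbon → alcohol (secondary).
pendant –COCH3: carbonyl C bonded to two carbons → ketone.
pendant –COCH3: carbonyl C bonded to two carbons → ketone.
pendant –CONH2: carbonyl C bonded to C and N → amide.
pendant –COCH3: carbonyl C bonded to two carbons → ketone.
–C(=O)–O–C with C on the carbonyl side → ester.
pendant –COCH3: carbonyl C bonded to two carbons → ketone.
Ketone appears at: CO, CH(COCH3), CH(COCH3), CH(COCH3), CH(COCH3) → 5.

5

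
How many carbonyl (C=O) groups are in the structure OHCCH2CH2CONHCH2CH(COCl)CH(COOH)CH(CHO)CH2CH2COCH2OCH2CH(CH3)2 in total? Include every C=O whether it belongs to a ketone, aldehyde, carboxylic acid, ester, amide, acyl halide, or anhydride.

6

OHC: aldehyde, 1 C=O (running total 1).
CH2CONHCH2: amide, 1 C=O (running total 2).
CH(COCl): acyl halide, 1 C=O (running total 3).
CH(COOH): carboxylic acid, 1 C=O (running total 4).
CH(CHO): aldehyde, 1 C=O (running total 5).
CO: ketone, 1 C=O (running total 6).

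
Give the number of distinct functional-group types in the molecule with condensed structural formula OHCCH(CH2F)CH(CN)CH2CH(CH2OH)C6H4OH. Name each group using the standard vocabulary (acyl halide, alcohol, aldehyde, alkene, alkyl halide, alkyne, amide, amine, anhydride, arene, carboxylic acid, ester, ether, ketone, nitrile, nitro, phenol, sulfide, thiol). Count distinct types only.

Taking each segment in turn:
  OHC: terminal –CHO: carbonyl C bonded to H and C → aldehyde.
  CH(CH2F): pendant –CH2X: halogen on sp³ carbon → alkyl halide.
  CH(CN): pendant –C≡N: nitrile.
  CH(CH2OH): pendant –CH2OH on an sp³ backbone C → alcohol.
  C6H4OH: –OH attached directly to an aromatic ring → phenol (not alcohol); the ring itself is an arene.
Distinct types present: alcohol, aldehyde, alkyl halide, arene, nitrile, phenol.

6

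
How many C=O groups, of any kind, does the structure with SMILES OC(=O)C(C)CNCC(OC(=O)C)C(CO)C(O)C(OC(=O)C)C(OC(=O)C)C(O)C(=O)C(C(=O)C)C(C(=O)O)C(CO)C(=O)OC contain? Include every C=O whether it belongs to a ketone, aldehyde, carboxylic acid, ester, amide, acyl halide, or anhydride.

HOOC: carboxylic acid, 1 C=O (running total 1).
CH(OCOCH3): ester, 1 C=O (running total 2).
CH(OCOCH3): ester, 1 C=O (running total 3).
CH(OCOCH3): ester, 1 C=O (running total 4).
CO: ketone, 1 C=O (running total 5).
CH(COCH3): ketone, 1 C=O (running total 6).
CH(COOH): carboxylic acid, 1 C=O (running total 7).
COOCH3: ester, 1 C=O (running total 8).

8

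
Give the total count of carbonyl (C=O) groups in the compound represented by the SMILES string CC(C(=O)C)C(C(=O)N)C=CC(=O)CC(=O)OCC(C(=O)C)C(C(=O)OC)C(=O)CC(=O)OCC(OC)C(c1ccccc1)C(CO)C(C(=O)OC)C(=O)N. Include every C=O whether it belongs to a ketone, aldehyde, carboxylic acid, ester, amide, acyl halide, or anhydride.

CH(COCH3): ketone, 1 C=O (running total 1).
CH(CONH2): amide, 1 C=O (running total 2).
CO: ketone, 1 C=O (running total 3).
CH2COOCH2: ester, 1 C=O (running total 4).
CH(COCH3): ketone, 1 C=O (running total 5).
CH(COOCH3): ester, 1 C=O (running total 6).
CO: ketone, 1 C=O (running total 7).
CH2COOCH2: ester, 1 C=O (running total 8).
CH(COOCH3): ester, 1 C=O (running total 9).
CONH2: amide, 1 C=O (running total 10).

10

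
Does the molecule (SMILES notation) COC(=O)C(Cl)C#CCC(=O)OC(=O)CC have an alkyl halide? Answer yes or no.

yes

Working along the chain:
  CH3OOC: CH3O–C(=O)–: carbonyl C bonded to C and to –OCH3 → ester (not ketone + ether).
  CH(Cl): halogen on an sp³ carbon → alkyl halide.
  C≡C: C≡C triple bond → alkyne.
  CH2CO-O-COCH2: two acyl groups sharing one oxygen, –C(=O)–O–C(=O)– → anhydride.
The CH(Cl) segment supplies the alkyl halide: halogen on an sp³ carbon → alkyl halide.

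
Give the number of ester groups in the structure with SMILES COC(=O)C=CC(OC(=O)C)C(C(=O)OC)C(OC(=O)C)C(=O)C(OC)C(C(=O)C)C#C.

Working along the chain:
  CH3OOC: CH3O–C(=O)–: carbonyl C bonded to C and to –OCH3 → ester (not ketone + ether).
  CH=CH: C=C double bond → alkene.
  CH(OCOCH3): pendant –OC(=O)CH3: an acyloxy group → ester.
  CH(COOCH3): pendant –COOCH3: carbonyl C bonded to C and –OCH3 → ester.
  CH(OCOCH3): pendant –OC(=O)CH3: an acyloxy group → ester.
  CO: –C(=O)– with carbon on both sides → ketone.
  CH(OCH3): pendant –OCH3: C–O–C with sp³ C, no adjacent C=O → ether.
  CH(COCH3): pendant –COCH3: carbonyl C bonded to two carbons → ketone.
  C≡CH: C≡C triple bond → alkyne.
Ester appears at: CH3OOC, CH(OCOCH3), CH(COOCH3), CH(OCOCH3) → 4.

4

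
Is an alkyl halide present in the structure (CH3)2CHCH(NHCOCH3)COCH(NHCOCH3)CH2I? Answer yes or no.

pendant –NHC(=O)CH3: N bonded to a carbonyl → amide (not amine).
–C(=O)– with carbon on both sides → ketone.
pendant –NHC(=O)CH3: N bonded to a carbonyl → amide (not amine).
halogen on an sp³ carbon → alkyl halide.
The CH2I segment supplies the alkyl halide: halogen on an sp³ carbon → alkyl halide.

yes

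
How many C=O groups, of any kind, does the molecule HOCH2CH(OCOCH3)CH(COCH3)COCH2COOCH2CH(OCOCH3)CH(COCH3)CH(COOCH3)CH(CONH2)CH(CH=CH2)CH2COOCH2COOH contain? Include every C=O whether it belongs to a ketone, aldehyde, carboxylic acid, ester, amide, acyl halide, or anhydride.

CH(OCOCH3): ester, 1 C=O (running total 1).
CH(COCH3): ketone, 1 C=O (running total 2).
CO: ketone, 1 C=O (running total 3).
CH2COOCH2: ester, 1 C=O (running total 4).
CH(OCOCH3): ester, 1 C=O (running total 5).
CH(COCH3): ketone, 1 C=O (running total 6).
CH(COOCH3): ester, 1 C=O (running total 7).
CH(CONH2): amide, 1 C=O (running total 8).
CH2COOCH2: ester, 1 C=O (running total 9).
COOH: carboxylic acid, 1 C=O (running total 10).

10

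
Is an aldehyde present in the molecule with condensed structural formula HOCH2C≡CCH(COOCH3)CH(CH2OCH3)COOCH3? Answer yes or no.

HO– on an sp³ carbon → alcohol.
C≡C triple bond → alkyne.
pendant –COOCH3: carbonyl C bonded to C and –OCH3 → ester.
pendant –CH2OCH3: C–O–C linkage → ether.
–C(=O)OCH3: carbonyl C bonded to C and to –OCH3 → ester (not ketone + ether).
The groups actually present are: alcohol, alkyne, ester, ether.

no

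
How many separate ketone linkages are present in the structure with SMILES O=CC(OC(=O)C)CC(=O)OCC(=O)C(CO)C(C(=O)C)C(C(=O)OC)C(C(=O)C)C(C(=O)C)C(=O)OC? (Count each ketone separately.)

terminal –CHO: carbonyl C bonded to H and C → aldehyde.
pendant –OC(=O)CH3: an acyloxy group → ester.
–C(=O)–O–C with C on the carbonyl side → ester.
–C(=O)– with carbon on both sides → ketone.
pendant –CH2OH on an sp³ backbone C → alcohol.
pendant –COCH3: carbonyl C bonded to two carbons → ketone.
pendant –COOCH3: carbonyl C bonded to C and –OCH3 → ester.
pendant –COCH3: carbonyl C bonded to two carbons → ketone.
pendant –COCH3: carbonyl C bonded to two carbons → ketone.
–C(=O)OCH3: carbonyl C bonded to C and to –OCH3 → ester (not ketone + ether).
Ketone appears at: CO, CH(COCH3), CH(COCH3), CH(COCH3) → 4.

4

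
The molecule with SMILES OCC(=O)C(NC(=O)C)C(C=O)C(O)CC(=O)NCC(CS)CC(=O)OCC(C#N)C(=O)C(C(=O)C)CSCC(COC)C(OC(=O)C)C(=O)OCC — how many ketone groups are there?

HO– on an sp³ carbon → alcohol.
–C(=O)– with carbon on both sides → ketone.
pendant –NHC(=O)CH3: N bonded to a carbonyl → amide (not amine).
pendant –CHO: carbonyl C bonded to C and H → aldehyde.
–OH on an sp³ carbon → alcohol (secondary).
–C(=O)–N– linkage → amide (the N is not an amine).
pendant –CH2SH → thiol.
–C(=O)–O–C with C on the carbonyl side → ester.
pendant –C≡N: nitrile.
–C(=O)– with carbon on both sides → ketone.
pendant –COCH3: carbonyl C bonded to two carbons → ketone.
C–S–C linkage → sulfide (thioether).
pendant –CH2OCH3: C–O–C linkage → ether.
pendant –OC(=O)CH3: an acyloxy group → ester.
–C(=O)OCH2CH3: carbonyl C bonded to C and to –OEt → ester.
Ketone appears at: CO, CO, CH(COCH3) → 3.

3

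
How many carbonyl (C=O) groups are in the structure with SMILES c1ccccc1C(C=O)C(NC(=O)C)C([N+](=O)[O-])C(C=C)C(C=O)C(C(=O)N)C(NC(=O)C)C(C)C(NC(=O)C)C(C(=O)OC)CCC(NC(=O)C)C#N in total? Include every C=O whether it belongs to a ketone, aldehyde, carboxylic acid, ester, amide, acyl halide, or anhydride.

8

CH(CHO): aldehyde, 1 C=O (running total 1).
CH(NHCOCH3): amide, 1 C=O (running total 2).
CH(CHO): aldehyde, 1 C=O (running total 3).
CH(CONH2): amide, 1 C=O (running total 4).
CH(NHCOCH3): amide, 1 C=O (running total 5).
CH(NHCOCH3): amide, 1 C=O (running total 6).
CH(COOCH3): ester, 1 C=O (running total 7).
CH(NHCOCH3): amide, 1 C=O (running total 8).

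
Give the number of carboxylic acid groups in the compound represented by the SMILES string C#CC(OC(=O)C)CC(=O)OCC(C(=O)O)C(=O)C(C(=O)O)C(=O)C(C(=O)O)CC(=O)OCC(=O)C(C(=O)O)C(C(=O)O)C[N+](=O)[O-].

5

Taking each segment in turn:
  HC≡C: C≡C triple bond → alkyne.
  CH(OCOCH3): pendant –OC(=O)CH3: an acyloxy group → ester.
  CH2COOCH2: –C(=O)–O–C with C on the carbonyl side → ester.
  CH(COOH): pendant –COOH: carbonyl C bonded to C and –OH → carboxylic acid.
  CO: –C(=O)– with carbon on both sides → ketone.
  CH(COOH): pendant –COOH: carbonyl C bonded to C and –OH → carboxylic acid.
  CO: –C(=O)– with carbon on both sides → ketone.
  CH(COOH): pendant –COOH: carbonyl C bonded to C and –OH → carboxylic acid.
  CH2COOCH2: –C(=O)–O–C with C on the carbonyl side → ester.
  CO: –C(=O)– with carbon on both sides → ketone.
  CH(COOH): pendant –COOH: carbonyl C bonded to C and –OH → carboxylic acid.
  CH(COOH): pendant –COOH: carbonyl C bonded to C and –OH → carboxylic acid.
  CH2NO2: –NO2 on carbon → nitro group.
Carboxylic acid appears at: CH(COOH), CH(COOH), CH(COOH), CH(COOH), CH(COOH) → 5.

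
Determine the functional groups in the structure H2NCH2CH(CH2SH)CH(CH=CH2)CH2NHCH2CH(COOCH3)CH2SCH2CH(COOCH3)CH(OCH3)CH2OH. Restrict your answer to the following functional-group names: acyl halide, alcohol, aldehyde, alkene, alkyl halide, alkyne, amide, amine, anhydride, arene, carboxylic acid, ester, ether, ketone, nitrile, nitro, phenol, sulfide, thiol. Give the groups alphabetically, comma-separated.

Working along the chain:
  H2NCH2: –NH2 on an sp³ carbon with no adjacent C=O → amine.
  CH(CH2SH): pendant –CH2SH → thiol.
  CH(CH=CH2): pendant –CH=CH2: C=C double bond → alkene.
  CH2NHCH2: C–N–C with sp³ carbons and no adjacent C=O → amine (secondary).
  CH(COOCH3): pendant –COOCH3: carbonyl C bonded to C and –OCH3 → ester.
  CH2SCH2: C–S–C linkage → sulfide (thioether).
  CH(COOCH3): pendant –COOCH3: carbonyl C bonded to C and –OCH3 → ester.
  CH(OCH3): pendant –OCH3: C–O–C with sp³ C, no adjacent C=O → ether.
  CH2OH: –OH on an sp³ carbon → alcohol.

alcohol, alkene, amine, ester, ether, sulfide, thiol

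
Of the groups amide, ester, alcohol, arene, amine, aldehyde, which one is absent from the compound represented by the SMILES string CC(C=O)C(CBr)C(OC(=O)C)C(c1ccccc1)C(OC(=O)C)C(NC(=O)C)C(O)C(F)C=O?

amine

arene: present (CH(C6H5) — pendant –C6H5: benzene ring → arene).
ester: present (CH(OCOCH3) — pendant –OC(=O)CH3: an acyloxy group → ester).
aldehyde: present (CH(CHO) — pendant –CHO: carbonyl C bonded to C and H → aldehyde).
alcohol: present (CH(OH) — –OH on an sp³ carbon → alcohol (secondary)).
amide: present (CH(NHCOCH3) — pendant –NHC(=O)CH3: N bonded to a carbonyl → amide (not amine)).
amine: absent. In CH(NHCOCH3), the nitrogen is bonded directly to a carbonyl carbon, making it part of an amide, not a free amine.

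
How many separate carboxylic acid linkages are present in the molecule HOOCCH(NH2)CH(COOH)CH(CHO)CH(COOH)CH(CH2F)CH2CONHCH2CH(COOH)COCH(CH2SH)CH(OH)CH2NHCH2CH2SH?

–COOH: carbonyl C bonded to –OH and C → carboxylic acid (the –OH is not a separate alcohol).
–NH2 on an sp³ carbon with no adjacent C=O → amine.
pendant –COOH: carbonyl C bonded to C and –OH → carboxylic acid.
pendant –CHO: carbonyl C bonded to C and H → aldehyde.
pendant –COOH: carbonyl C bonded to C and –OH → carboxylic acid.
pendant –CH2X: halogen on sp³ carbon → alkyl halide.
–C(=O)–N– linkage → amide (the N is not an amine).
pendant –COOH: carbonyl C bonded to C and –OH → carboxylic acid.
–C(=O)– with carbon on both sides → ketone.
pendant –CH2SH → thiol.
–OH on an sp³ carbon → alcohol (secondary).
C–N–C with sp³ carbons and no adjacent C=O → amine (secondary).
–SH on an sp³ carbon → thiol.
Carboxylic acid appears at: HOOC, CH(COOH), CH(COOH), CH(COOH) → 4.

4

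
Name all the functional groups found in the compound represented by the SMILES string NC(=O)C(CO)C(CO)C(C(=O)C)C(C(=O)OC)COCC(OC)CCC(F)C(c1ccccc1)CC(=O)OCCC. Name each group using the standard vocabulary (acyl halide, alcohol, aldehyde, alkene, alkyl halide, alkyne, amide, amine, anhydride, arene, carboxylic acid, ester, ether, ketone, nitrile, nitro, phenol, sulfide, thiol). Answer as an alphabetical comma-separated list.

alcohol, alkyl halide, amide, arene, ester, ether, ketone

–C(=O)NH2: carbonyl C bonded to C and to N → amide (the N is not a separate amine).
pendant –CH2OH on an sp³ backbone C → alcohol.
pendant –CH2OH on an sp³ backbone C → alcohol.
pendant –COCH3: carbonyl C bonded to two carbons → ketone.
pendant –COOCH3: carbonyl C bonded to C and –OCH3 → ester.
C–O–C with sp³ carbons on both sides and no adjacent C=O → ether.
pendant –OCH3: C–O–C with sp³ C, no adjacent C=O → ether.
halogen on an sp³ carbon → alkyl halide.
pendant –C6H5: benzene ring → arene.
–C(=O)–O–C with C on the carbonyl side → ester.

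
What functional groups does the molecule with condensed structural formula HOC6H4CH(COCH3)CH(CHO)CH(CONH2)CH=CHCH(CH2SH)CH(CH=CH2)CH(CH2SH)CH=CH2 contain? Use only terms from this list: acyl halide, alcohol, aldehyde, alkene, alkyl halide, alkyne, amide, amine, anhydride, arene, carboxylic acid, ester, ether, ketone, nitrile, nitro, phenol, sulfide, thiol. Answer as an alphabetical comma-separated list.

–OH attached directly to an aromatic ring → phenol (not alcohol); the ring itself is an arene.
pendant –COCH3: carbonyl C bonded to two carbons → ketone.
pendant –CHO: carbonyl C bonded to C and H → aldehyde.
pendant –CONH2: carbonyl C bonded to C and N → amide.
C=C double bond → alkene.
pendant –CH2SH → thiol.
pendant –CH=CH2: C=C double bond → alkene.
pendant –CH2SH → thiol.
C=C double bond → alkene.

aldehyde, alkene, amide, arene, ketone, phenol, thiol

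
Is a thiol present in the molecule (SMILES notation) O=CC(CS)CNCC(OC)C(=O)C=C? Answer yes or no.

terminal –CHO: carbonyl C bonded to H and C → aldehyde.
pendant –CH2SH → thiol.
C–N–C with sp³ carbons and no adjacent C=O → amine (secondary).
pendant –OCH3: C–O–C with sp³ C, no adjacent C=O → ether.
–C(=O)– with carbon on both sides → ketone.
C=C double bond → alkene.
The CH(CH2SH) segment supplies the thiol: pendant –CH2SH → thiol.

yes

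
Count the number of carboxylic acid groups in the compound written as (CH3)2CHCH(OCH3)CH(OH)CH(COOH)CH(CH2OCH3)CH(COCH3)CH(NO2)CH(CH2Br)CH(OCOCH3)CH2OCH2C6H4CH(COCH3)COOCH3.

Working along the chain:
  CH(OCH3): pendant –OCH3: C–O–C with sp³ C, no adjacent C=O → ether.
  CH(OH): –OH on an sp³ carbon → alcohol (secondary).
  CH(COOH): pendant –COOH: carbonyl C bonded to C and –OH → carboxylic acid.
  CH(CH2OCH3): pendant –CH2OCH3: C–O–C linkage → ether.
  CH(COCH3): pendant –COCH3: carbonyl C bonded to two carbons → ketone.
  CH(NO2): –NO2 on an sp³ carbon → nitro (the N=O is not a carbonyl).
  CH(CH2Br): pendant –CH2X: halogen on sp³ carbon → alkyl halide.
  CH(OCOCH3): pendant –OC(=O)CH3: an acyloxy group → ester.
  CH2OCH2: C–O–C with sp³ carbons on both sides and no adjacent C=O → ether.
  C6H4: para-disubstituted benzene ring → arene.
  CH(COCH3): pendant –COCH3: carbonyl C bonded to two carbons → ketone.
  COOCH3: –C(=O)OCH3: carbonyl C bonded to C and to –OCH3 → ester (not ketone + ether).
Carboxylic acid appears at: CH(COOH) → 1.

1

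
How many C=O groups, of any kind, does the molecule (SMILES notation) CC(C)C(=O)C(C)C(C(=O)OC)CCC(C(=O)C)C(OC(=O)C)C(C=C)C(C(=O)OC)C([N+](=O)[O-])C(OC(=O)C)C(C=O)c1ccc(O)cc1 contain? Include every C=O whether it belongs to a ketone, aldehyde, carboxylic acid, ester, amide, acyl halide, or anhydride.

CO: ketone, 1 C=O (running total 1).
CH(COOCH3): ester, 1 C=O (running total 2).
CH(COCH3): ketone, 1 C=O (running total 3).
CH(OCOCH3): ester, 1 C=O (running total 4).
CH(COOCH3): ester, 1 C=O (running total 5).
CH(OCOCH3): ester, 1 C=O (running total 6).
CH(CHO): aldehyde, 1 C=O (running total 7).

7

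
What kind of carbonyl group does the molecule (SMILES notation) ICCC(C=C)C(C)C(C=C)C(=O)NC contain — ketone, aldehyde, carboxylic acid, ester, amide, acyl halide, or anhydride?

amide

The carbonyl is in the CONHCH3 segment: –C(=O)NHCH3: carbonyl C bonded to C and to N → amide (the N is not an amine).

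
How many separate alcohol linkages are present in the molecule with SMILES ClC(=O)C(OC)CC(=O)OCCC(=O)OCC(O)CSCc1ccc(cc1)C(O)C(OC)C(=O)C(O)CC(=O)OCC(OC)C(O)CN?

Working along the chain:
  ClCO: –C(=O)Cl: carbonyl C bonded to C and to a halogen → acyl halide (not alkyl halide).
  CH(OCH3): pendant –OCH3: C–O–C with sp³ C, no adjacent C=O → ether.
  CH2COOCH2: –C(=O)–O–C with C on the carbonyl side → ester.
  CH2COOCH2: –C(=O)–O–C with C on the carbonyl side → ester.
  CH(OH): –OH on an sp³ carbon → alcohol (secondary).
  CH2SCH2: C–S–C linkage → sulfide (thioether).
  C6H4: para-disubstituted benzene ring → arene.
  CH(OH): –OH on an sp³ carbon → alcohol (secondary).
  CH(OCH3): pendant –OCH3: C–O–C with sp³ C, no adjacent C=O → ether.
  CO: –C(=O)– with carbon on both sides → ketone.
  CH(OH): –OH on an sp³ carbon → alcohol (secondary).
  CH2COOCH2: –C(=O)–O–C with C on the carbonyl side → ester.
  CH(OCH3): pendant –OCH3: C–O–C with sp³ C, no adjacent C=O → ether.
  CH(OH): –OH on an sp³ carbon → alcohol (secondary).
  CH2NH2: –NH2 on an sp³ carbon with no adjacent C=O → amine.
Alcohol appears at: CH(OH), CH(OH), CH(OH), CH(OH) → 4.

4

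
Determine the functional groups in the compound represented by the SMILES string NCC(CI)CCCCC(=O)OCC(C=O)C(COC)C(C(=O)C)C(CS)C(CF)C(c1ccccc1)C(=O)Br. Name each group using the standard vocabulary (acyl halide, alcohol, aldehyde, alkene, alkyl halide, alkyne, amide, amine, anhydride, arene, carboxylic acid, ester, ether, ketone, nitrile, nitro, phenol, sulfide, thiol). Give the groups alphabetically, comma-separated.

acyl halide, aldehyde, alkyl halide, amine, arene, ester, ether, ketone, thiol

Reading the structure from left to right:
  H2NCH2: –NH2 on an sp³ carbon with no adjacent C=O → amine.
  CH(CH2I): pendant –CH2X: halogen on sp³ carbon → alkyl halide.
  CH2COOCH2: –C(=O)–O–C with C on the carbonyl side → ester.
  CH(CHO): pendant –CHO: carbonyl C bonded to C and H → aldehyde.
  CH(CH2OCH3): pendant –CH2OCH3: C–O–C linkage → ether.
  CH(COCH3): pendant –COCH3: carbonyl C bonded to two carbons → ketone.
  CH(CH2SH): pendant –CH2SH → thiol.
  CH(CH2F): pendant –CH2X: halogen on sp³ carbon → alkyl halide.
  CH(C6H5): pendant –C6H5: benzene ring → arene.
  COBr: –C(=O)Br: carbonyl C bonded to C and to a halogen → acyl halide (not alkyl halide).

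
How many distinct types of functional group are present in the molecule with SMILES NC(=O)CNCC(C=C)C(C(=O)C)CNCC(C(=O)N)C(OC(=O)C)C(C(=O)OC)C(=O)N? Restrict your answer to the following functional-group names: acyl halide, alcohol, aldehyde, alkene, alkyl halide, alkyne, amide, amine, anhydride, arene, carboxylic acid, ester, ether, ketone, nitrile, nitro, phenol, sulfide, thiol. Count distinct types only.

5

Working along the chain:
  H2NCO: –C(=O)NH2: carbonyl C bonded to C and to N → amide (the N is not a separate amine).
  CH2NHCH2: C–N–C with sp³ carbons and no adjacent C=O → amine (secondary).
  CH(CH=CH2): pendant –CH=CH2: C=C double bond → alkene.
  CH(COCH3): pendant –COCH3: carbonyl C bonded to two carbons → ketone.
  CH2NHCH2: C–N–C with sp³ carbons and no adjacent C=O → amine (secondary).
  CH(CONH2): pendant –CONH2: carbonyl C bonded to C and N → amide.
  CH(OCOCH3): pendant –OC(=O)CH3: an acyloxy group → ester.
  CH(COOCH3): pendant –COOCH3: carbonyl C bonded to C and –OCH3 → ester.
  CONH2: –C(=O)NH2: carbonyl C bonded to C and to N → amide (the N is not a separate amine).
Distinct types present: alkene, amide, amine, ester, ketone.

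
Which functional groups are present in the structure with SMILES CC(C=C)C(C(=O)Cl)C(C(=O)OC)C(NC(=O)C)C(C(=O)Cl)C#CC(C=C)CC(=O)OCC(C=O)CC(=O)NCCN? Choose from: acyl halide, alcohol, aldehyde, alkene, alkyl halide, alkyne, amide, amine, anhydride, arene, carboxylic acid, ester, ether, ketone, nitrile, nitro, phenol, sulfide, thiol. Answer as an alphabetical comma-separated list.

pendant –CH=CH2: C=C double bond → alkene.
pendant –C(=O)X: carbonyl C bonded to C and halogen → acyl halide.
pendant –COOCH3: carbonyl C bonded to C and –OCH3 → ester.
pendant –NHC(=O)CH3: N bonded to a carbonyl → amide (not amine).
pendant –C(=O)X: carbonyl C bonded to C and halogen → acyl halide.
C≡C triple bond → alkyne.
pendant –CH=CH2: C=C double bond → alkene.
–C(=O)–O–C with C on the carbonyl side → ester.
pendant –CHO: carbonyl C bonded to C and H → aldehyde.
–C(=O)–N– linkage → amide (the N is not an amine).
–NH2 on an sp³ carbon with no adjacent C=O → amine.

acyl halide, aldehyde, alkene, alkyne, amide, amine, ester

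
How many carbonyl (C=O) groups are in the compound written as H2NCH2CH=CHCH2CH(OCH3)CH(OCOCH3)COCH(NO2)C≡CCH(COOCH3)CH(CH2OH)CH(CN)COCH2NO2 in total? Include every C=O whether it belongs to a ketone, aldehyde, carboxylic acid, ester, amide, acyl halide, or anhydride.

CH(OCOCH3): ester, 1 C=O (running total 1).
CO: ketone, 1 C=O (running total 2).
CH(COOCH3): ester, 1 C=O (running total 3).
CO: ketone, 1 C=O (running total 4).

4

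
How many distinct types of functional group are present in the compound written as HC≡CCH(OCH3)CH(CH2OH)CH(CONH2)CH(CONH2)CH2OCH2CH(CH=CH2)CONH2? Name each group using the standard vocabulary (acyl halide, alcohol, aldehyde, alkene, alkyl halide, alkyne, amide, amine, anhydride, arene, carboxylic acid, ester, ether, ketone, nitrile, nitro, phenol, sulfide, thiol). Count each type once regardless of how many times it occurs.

Reading the structure from left to right:
  HC≡C: C≡C triple bond → alkyne.
  CH(OCH3): pendant –OCH3: C–O–C with sp³ C, no adjacent C=O → ether.
  CH(CH2OH): pendant –CH2OH on an sp³ backbone C → alcohol.
  CH(CONH2): pendant –CONH2: carbonyl C bonded to C and N → amide.
  CH(CONH2): pendant –CONH2: carbonyl C bonded to C and N → amide.
  CH2OCH2: C–O–C with sp³ carbons on both sides and no adjacent C=O → ether.
  CH(CH=CH2): pendant –CH=CH2: C=C double bond → alkene.
  CONH2: –C(=O)NH2: carbonyl C bonded to C and to N → amide (the N is not a separate amine).
Distinct types present: alcohol, alkene, alkyne, amide, ether.

5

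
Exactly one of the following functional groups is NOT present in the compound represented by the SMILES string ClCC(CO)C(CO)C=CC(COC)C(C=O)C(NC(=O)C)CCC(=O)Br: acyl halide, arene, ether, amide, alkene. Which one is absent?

alkene: present (CH=CH — C=C double bond → alkene).
ether: present (CH(CH2OCH3) — pendant –CH2OCH3: C–O–C linkage → ether).
acyl halide: present (COBr — –C(=O)Br: carbonyl C bonded to C and to a halogen → acyl halide (not alkyl halide)).
amide: present (CH(NHCOCH3) — pendant –NHC(=O)CH3: N bonded to a carbonyl → amide (not amine)).
arene: no segment matches this pattern.

arene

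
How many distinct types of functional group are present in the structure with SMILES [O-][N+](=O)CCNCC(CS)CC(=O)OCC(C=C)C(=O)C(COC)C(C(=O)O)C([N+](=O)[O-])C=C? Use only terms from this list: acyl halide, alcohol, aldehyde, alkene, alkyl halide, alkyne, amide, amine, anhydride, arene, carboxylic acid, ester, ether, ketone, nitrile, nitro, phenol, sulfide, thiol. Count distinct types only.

8

Taking each segment in turn:
  O2NCH2: –NO2 on carbon → nitro group.
  CH2NHCH2: C–N–C with sp³ carbons and no adjacent C=O → amine (secondary).
  CH(CH2SH): pendant –CH2SH → thiol.
  CH2COOCH2: –C(=O)–O–C with C on the carbonyl side → ester.
  CH(CH=CH2): pendant –CH=CH2: C=C double bond → alkene.
  CO: –C(=O)– with carbon on both sides → ketone.
  CH(CH2OCH3): pendant –CH2OCH3: C–O–C linkage → ether.
  CH(COOH): pendant –COOH: carbonyl C bonded to C and –OH → carboxylic acid.
  CH(NO2): –NO2 on an sp³ carbon → nitro (the N=O is not a carbonyl).
  CH=CH2: C=C double bond → alkene.
Distinct types present: alkene, amine, carboxylic acid, ester, ether, ketone, nitro, thiol.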